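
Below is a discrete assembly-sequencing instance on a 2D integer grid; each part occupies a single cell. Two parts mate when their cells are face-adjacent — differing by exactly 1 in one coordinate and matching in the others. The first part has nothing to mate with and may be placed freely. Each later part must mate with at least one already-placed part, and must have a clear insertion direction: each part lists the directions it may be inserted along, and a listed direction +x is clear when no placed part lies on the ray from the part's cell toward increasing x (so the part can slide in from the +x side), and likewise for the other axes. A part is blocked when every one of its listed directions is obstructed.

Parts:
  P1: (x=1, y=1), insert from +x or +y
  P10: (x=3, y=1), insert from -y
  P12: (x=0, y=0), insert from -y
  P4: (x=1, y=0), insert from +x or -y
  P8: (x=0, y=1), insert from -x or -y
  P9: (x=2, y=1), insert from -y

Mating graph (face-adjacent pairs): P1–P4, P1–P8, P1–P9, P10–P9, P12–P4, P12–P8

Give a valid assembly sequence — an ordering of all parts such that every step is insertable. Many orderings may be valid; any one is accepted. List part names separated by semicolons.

P1; P9; P4; P10; P12; P8

1. P1@(1, 1) [+x clear] — {P1}
2. P9@(2, 1) [-y clear] — {P1, P9}
3. P4@(1, 0) [+x clear] — {P1, P4, P9}
4. P10@(3, 1) [-y clear] — {P1, P10, P4, P9}
5. P12@(0, 0) [-y clear] — {P1, P10, P12, P4, P9}
6. P8@(0, 1) [-x clear] — {P1, P10, P12, P4, P8, P9}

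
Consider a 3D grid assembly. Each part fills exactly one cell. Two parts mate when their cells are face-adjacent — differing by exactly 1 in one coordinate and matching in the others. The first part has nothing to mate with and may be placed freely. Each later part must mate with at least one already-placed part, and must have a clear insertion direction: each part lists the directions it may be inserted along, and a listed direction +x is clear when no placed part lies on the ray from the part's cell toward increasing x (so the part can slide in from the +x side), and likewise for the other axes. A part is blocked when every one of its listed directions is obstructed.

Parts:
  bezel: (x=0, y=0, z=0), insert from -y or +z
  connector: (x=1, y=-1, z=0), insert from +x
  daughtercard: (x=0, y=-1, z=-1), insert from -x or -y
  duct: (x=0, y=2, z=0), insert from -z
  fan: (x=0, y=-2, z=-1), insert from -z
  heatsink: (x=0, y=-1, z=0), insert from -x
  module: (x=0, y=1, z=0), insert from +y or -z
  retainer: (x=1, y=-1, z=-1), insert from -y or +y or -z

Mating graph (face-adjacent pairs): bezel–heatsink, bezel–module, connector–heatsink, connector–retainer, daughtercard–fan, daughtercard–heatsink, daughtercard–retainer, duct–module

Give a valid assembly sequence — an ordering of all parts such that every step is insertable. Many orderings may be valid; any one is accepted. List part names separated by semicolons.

1. module@(0, 1, 0) [+y clear] — {module}
2. bezel@(0, 0, 0) [-y clear] — {bezel, module}
3. heatsink@(0, -1, 0) [-x clear] — {bezel, heatsink, module}
4. connector@(1, -1, 0) [+x clear] — {bezel, connector, heatsink, module}
5. retainer@(1, -1, -1) [-y clear] — {bezel, connector, heatsink, module, retainer}
6. daughtercard@(0, -1, -1) [-x clear] — {bezel, connector, daughtercard, heatsink, module, retainer}
7. fan@(0, -2, -1) [-z clear] — {bezel, connector, daughtercard, fan, heatsink, module, retainer}
8. duct@(0, 2, 0) [-z clear] — {bezel, connector, daughtercard, duct, fan, heatsink, module, retainer}

module; bezel; heatsink; connector; retainer; daughtercard; fan; duct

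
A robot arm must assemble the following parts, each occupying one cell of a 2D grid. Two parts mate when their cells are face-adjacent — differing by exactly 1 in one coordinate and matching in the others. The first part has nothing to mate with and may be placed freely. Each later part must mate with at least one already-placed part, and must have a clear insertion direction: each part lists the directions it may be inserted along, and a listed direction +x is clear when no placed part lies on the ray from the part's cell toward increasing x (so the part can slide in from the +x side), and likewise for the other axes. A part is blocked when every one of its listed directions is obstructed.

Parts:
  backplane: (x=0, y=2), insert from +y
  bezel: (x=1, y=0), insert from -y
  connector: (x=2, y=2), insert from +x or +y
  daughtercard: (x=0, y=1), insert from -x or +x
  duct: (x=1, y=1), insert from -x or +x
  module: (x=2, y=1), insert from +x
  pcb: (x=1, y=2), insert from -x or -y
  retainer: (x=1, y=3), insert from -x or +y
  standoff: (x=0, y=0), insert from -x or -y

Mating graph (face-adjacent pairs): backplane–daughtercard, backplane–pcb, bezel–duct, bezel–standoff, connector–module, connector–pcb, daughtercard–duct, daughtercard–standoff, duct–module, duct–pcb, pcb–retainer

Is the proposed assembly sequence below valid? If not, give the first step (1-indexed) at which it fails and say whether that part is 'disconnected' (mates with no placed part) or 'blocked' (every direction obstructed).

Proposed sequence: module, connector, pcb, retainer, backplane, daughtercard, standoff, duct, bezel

Invalid at step 8 (blocked)

1. module@(2, 1) [+x clear] — {module}
2. connector@(2, 2) [+x clear] — {connector, module}
3. pcb@(1, 2) [-x clear] — {connector, module, pcb}
4. retainer@(1, 3) [-x clear] — {connector, module, pcb, retainer}
5. backplane@(0, 2) [+y clear] — {backplane, connector, module, pcb, retainer}
6. daughtercard@(0, 1) [-x clear] — {backplane, connector, daughtercard, module, pcb, retainer}
7. standoff@(0, 0) [-x clear] — {backplane, connector, daughtercard, module, pcb, retainer, standoff}
8. duct@(1, 1) — -x/+x all obstructed ⇒ blocked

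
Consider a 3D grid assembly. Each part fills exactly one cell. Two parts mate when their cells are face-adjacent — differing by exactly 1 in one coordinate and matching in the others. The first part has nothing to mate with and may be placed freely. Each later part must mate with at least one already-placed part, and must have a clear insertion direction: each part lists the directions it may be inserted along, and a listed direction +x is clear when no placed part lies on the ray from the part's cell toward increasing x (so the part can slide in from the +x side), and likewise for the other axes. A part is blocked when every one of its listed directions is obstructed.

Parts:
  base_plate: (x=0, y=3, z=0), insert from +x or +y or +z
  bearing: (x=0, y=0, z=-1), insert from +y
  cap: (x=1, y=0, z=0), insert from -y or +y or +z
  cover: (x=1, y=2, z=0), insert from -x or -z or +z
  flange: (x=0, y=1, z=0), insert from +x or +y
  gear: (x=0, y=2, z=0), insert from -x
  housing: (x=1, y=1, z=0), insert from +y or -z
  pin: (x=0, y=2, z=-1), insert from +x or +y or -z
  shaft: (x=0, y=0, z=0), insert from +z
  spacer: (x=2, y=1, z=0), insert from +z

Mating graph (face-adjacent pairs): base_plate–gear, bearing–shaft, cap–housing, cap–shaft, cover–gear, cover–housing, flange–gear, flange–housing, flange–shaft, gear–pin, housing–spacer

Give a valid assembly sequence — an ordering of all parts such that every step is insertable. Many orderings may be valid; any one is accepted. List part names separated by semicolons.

gear; cover; flange; shaft; housing; spacer; bearing; pin; base_plate; cap

1. gear@(0, 2, 0) [-x clear] — {gear}
2. cover@(1, 2, 0) [-z clear] — {cover, gear}
3. flange@(0, 1, 0) [+x clear] — {cover, flange, gear}
4. shaft@(0, 0, 0) [+z clear] — {cover, flange, gear, shaft}
5. housing@(1, 1, 0) [-z clear] — {cover, flange, gear, housing, shaft}
6. spacer@(2, 1, 0) [+z clear] — {cover, flange, gear, housing, shaft, spacer}
7. bearing@(0, 0, -1) [+y clear] — {bearing, cover, flange, gear, housing, shaft, spacer}
8. pin@(0, 2, -1) [+x clear] — {bearing, cover, flange, gear, housing, pin, shaft, spacer}
9. base_plate@(0, 3, 0) [+x clear] — {base_plate, bearing, cover, flange, gear, housing, pin, shaft, spacer}
10. cap@(1, 0, 0) [-y clear] — {base_plate, bearing, cap, cover, flange, gear, housing, pin, shaft, spacer}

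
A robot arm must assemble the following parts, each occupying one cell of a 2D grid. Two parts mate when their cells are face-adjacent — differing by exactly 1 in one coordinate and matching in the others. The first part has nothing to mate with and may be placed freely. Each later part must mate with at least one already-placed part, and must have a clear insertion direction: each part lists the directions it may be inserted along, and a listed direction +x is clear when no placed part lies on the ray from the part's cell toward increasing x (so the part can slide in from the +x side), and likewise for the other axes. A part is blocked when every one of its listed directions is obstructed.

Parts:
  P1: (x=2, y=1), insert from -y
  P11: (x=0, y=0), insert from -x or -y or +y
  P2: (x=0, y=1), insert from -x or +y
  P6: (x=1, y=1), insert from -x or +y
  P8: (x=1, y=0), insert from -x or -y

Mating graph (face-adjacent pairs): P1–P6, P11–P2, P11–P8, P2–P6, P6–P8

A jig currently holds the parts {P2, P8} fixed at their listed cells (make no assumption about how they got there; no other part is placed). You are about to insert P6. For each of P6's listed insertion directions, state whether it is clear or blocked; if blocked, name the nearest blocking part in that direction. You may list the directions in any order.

+y: clear; -x: blocked by P2

-x: nearest on ray is P2@(0, 1) ⇒ blocked
+y: ray from P6(1, 1) has no placed part ⇒ clear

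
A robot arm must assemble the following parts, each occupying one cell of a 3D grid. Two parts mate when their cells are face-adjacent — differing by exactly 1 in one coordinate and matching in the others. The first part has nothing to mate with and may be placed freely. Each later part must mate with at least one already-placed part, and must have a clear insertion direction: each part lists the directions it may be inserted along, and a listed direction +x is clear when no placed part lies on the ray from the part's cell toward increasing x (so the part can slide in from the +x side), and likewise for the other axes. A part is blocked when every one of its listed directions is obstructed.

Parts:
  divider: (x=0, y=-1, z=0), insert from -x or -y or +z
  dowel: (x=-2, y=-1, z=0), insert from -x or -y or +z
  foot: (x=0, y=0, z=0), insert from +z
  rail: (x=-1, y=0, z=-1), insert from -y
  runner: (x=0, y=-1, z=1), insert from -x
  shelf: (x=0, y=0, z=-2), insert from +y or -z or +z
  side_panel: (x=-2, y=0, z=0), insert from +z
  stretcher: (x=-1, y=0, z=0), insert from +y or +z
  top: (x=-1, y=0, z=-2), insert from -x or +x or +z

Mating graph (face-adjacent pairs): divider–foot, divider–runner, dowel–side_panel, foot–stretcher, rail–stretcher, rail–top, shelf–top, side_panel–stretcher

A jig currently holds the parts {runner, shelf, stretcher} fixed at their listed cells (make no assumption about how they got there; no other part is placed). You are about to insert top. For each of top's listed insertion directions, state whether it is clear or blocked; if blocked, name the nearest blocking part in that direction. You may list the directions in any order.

+x: blocked by shelf; +z: blocked by stretcher; -x: clear

-x: ray from top(-1, 0, -2) has no placed part ⇒ clear
+x: nearest on ray is shelf@(0, 0, -2) ⇒ blocked
+z: nearest on ray is stretcher@(-1, 0, 0) ⇒ blocked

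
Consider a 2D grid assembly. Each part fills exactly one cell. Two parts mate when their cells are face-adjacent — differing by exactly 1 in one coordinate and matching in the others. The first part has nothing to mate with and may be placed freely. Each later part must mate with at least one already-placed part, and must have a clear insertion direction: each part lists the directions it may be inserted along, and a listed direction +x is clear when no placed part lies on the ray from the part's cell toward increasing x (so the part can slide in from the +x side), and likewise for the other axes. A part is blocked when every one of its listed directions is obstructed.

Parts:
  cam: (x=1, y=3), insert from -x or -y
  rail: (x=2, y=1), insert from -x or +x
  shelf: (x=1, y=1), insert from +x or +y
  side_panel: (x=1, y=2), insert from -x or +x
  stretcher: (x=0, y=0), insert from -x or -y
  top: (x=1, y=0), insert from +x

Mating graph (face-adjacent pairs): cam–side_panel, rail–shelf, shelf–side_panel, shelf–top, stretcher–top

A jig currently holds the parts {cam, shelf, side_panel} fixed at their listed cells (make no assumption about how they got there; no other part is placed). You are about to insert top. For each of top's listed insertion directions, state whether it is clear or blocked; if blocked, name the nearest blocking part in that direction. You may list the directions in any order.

+x: clear

+x: ray from top(1, 0) has no placed part ⇒ clear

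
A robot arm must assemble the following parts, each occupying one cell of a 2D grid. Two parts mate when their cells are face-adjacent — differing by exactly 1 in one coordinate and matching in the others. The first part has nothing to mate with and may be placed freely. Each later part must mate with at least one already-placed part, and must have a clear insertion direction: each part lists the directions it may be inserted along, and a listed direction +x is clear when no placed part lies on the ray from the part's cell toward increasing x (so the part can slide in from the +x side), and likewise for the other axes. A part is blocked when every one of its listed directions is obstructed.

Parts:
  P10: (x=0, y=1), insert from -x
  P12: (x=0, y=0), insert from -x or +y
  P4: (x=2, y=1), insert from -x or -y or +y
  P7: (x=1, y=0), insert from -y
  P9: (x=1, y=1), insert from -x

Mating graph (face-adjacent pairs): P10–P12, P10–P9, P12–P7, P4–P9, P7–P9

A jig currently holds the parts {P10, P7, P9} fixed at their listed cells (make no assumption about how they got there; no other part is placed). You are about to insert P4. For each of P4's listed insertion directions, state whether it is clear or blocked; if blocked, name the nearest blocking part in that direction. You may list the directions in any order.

-x: nearest on ray is P9@(1, 1) ⇒ blocked
-y: ray from P4(2, 1) has no placed part ⇒ clear
+y: ray from P4(2, 1) has no placed part ⇒ clear

+y: clear; -x: blocked by P9; -y: clear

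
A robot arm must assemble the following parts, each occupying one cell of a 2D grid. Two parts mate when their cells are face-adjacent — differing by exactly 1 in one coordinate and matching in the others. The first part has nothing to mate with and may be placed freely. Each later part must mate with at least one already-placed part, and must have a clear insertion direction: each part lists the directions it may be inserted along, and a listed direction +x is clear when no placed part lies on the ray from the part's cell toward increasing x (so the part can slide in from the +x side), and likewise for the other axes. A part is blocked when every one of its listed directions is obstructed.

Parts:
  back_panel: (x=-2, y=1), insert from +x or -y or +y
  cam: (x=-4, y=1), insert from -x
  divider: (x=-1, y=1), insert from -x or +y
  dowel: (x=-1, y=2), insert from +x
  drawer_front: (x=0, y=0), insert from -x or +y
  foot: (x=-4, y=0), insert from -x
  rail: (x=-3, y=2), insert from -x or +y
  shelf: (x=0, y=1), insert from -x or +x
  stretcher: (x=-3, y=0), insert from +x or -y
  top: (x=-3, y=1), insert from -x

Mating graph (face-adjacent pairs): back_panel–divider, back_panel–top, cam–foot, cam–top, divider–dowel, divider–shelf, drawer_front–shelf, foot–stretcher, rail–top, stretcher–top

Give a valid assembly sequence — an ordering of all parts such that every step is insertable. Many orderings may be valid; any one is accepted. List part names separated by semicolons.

1. divider@(-1, 1) [-x clear] — {divider}
2. dowel@(-1, 2) [+x clear] — {divider, dowel}
3. back_panel@(-2, 1) [-y clear] — {back_panel, divider, dowel}
4. top@(-3, 1) [-x clear] — {back_panel, divider, dowel, top}
5. rail@(-3, 2) [-x clear] — {back_panel, divider, dowel, rail, top}
6. shelf@(0, 1) [+x clear] — {back_panel, divider, dowel, rail, shelf, top}
7. drawer_front@(0, 0) [-x clear] — {back_panel, divider, dowel, drawer_front, rail, shelf, top}
8. stretcher@(-3, 0) [-y clear] — {back_panel, divider, dowel, drawer_front, rail, shelf, stretcher, top}
9. cam@(-4, 1) [-x clear] — {back_panel, cam, divider, dowel, drawer_front, rail, shelf, stretcher, top}
10. foot@(-4, 0) [-x clear] — {back_panel, cam, divider, dowel, drawer_front, foot, rail, shelf, stretcher, top}

divider; dowel; back_panel; top; rail; shelf; drawer_front; stretcher; cam; foot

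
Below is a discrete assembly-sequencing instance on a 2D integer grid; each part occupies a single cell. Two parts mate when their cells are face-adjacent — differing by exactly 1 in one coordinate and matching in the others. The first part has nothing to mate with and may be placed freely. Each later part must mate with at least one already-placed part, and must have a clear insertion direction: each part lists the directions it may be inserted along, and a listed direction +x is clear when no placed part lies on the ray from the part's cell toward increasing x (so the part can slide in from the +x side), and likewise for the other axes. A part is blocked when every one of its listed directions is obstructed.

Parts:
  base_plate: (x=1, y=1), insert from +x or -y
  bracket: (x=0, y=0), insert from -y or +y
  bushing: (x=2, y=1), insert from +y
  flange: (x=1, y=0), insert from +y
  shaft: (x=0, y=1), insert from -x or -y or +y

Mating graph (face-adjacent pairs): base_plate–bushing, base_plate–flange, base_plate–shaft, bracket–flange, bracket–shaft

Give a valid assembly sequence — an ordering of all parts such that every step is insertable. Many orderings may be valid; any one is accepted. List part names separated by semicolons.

flange; bracket; shaft; base_plate; bushing

1. flange@(1, 0) [+y clear] — {flange}
2. bracket@(0, 0) [-y clear] — {bracket, flange}
3. shaft@(0, 1) [-x clear] — {bracket, flange, shaft}
4. base_plate@(1, 1) [+x clear] — {base_plate, bracket, flange, shaft}
5. bushing@(2, 1) [+y clear] — {base_plate, bracket, bushing, flange, shaft}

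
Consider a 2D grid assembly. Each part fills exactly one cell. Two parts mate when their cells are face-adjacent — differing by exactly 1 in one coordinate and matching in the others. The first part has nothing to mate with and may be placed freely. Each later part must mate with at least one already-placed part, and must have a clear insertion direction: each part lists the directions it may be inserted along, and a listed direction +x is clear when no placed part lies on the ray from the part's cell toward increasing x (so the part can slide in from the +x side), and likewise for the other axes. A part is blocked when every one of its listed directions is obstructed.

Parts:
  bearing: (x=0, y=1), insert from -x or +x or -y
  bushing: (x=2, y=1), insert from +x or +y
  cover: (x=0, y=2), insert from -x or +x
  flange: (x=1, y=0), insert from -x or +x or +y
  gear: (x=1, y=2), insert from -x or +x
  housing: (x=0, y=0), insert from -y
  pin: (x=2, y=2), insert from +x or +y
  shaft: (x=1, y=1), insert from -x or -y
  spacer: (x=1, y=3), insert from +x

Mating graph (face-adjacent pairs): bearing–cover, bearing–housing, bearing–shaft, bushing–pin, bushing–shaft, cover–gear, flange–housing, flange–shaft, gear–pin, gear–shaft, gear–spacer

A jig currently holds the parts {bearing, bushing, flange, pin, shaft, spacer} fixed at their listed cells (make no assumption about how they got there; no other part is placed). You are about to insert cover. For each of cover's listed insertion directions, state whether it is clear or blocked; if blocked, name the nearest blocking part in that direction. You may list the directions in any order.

-x: ray from cover(0, 2) has no placed part ⇒ clear
+x: nearest on ray is pin@(2, 2) ⇒ blocked

+x: blocked by pin; -x: clear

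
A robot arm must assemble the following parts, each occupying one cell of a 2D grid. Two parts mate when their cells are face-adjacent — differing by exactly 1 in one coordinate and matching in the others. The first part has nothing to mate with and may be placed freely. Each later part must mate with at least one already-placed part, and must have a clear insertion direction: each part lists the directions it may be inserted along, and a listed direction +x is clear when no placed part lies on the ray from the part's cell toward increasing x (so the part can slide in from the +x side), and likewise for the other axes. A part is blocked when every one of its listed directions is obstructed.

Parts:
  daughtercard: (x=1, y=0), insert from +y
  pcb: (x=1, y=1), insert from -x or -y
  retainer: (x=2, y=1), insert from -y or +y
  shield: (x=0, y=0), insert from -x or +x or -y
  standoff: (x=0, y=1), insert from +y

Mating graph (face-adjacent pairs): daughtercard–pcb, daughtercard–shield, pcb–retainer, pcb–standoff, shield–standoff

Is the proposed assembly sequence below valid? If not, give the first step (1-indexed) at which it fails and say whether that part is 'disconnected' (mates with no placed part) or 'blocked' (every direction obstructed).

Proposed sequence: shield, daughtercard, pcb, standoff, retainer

Valid

1. shield@(0, 0) [-x clear] — {shield}
2. daughtercard@(1, 0) [+y clear] — {daughtercard, shield}
3. pcb@(1, 1) [-x clear] — {daughtercard, pcb, shield}
4. standoff@(0, 1) [+y clear] — {daughtercard, pcb, shield, standoff}
5. retainer@(2, 1) [-y clear] — {daughtercard, pcb, retainer, shield, standoff}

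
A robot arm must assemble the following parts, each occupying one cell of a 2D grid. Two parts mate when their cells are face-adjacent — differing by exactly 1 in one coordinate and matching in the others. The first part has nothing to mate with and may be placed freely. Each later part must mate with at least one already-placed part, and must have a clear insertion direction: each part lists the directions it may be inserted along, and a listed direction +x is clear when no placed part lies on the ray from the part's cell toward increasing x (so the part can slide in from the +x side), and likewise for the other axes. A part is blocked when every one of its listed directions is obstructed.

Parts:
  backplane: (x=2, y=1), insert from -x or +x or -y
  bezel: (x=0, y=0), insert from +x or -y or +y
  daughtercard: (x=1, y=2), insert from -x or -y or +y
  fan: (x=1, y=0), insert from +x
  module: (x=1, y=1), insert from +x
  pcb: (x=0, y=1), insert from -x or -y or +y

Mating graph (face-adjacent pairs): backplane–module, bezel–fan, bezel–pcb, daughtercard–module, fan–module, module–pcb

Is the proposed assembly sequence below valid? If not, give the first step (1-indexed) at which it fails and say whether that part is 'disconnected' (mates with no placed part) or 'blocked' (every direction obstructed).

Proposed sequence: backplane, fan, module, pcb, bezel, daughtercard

Invalid at step 2 (disconnected)

1. backplane@(2, 1) [-x clear] — {backplane}
2. fan@(1, 0) — no placed neighbour ⇒ disconnected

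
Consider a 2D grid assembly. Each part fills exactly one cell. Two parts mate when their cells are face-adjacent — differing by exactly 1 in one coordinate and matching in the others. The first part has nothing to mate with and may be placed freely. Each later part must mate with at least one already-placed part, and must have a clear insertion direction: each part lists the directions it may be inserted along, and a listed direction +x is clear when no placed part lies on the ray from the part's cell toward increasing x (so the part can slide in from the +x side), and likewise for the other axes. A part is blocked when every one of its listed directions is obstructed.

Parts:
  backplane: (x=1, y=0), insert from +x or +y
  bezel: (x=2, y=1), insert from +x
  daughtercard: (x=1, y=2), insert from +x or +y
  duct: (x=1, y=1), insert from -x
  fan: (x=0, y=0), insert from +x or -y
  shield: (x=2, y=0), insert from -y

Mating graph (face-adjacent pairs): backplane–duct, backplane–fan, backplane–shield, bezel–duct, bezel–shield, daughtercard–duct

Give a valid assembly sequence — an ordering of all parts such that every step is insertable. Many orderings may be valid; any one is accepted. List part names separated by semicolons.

1. backplane@(1, 0) [+x clear] — {backplane}
2. duct@(1, 1) [-x clear] — {backplane, duct}
3. fan@(0, 0) [-y clear] — {backplane, duct, fan}
4. shield@(2, 0) [-y clear] — {backplane, duct, fan, shield}
5. bezel@(2, 1) [+x clear] — {backplane, bezel, duct, fan, shield}
6. daughtercard@(1, 2) [+x clear] — {backplane, bezel, daughtercard, duct, fan, shield}

backplane; duct; fan; shield; bezel; daughtercard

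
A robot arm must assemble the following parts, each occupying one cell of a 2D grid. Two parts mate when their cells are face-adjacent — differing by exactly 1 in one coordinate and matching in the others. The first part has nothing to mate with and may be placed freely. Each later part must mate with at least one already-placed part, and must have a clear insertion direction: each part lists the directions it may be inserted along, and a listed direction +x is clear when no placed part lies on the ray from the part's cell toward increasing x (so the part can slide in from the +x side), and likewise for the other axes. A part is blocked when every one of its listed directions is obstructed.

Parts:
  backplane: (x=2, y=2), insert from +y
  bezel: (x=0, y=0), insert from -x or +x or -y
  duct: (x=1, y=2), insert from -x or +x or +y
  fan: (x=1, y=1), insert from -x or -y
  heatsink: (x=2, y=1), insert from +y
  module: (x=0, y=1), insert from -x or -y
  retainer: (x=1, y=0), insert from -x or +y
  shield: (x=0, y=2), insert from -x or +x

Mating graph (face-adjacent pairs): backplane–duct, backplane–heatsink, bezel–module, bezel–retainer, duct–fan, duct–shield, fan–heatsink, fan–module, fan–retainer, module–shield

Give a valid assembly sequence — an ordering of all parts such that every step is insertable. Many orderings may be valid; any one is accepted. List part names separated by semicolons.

1. fan@(1, 1) [-x clear] — {fan}
2. duct@(1, 2) [-x clear] — {duct, fan}
3. retainer@(1, 0) [-x clear] — {duct, fan, retainer}
4. heatsink@(2, 1) [+y clear] — {duct, fan, heatsink, retainer}
5. bezel@(0, 0) [-x clear] — {bezel, duct, fan, heatsink, retainer}
6. backplane@(2, 2) [+y clear] — {backplane, bezel, duct, fan, heatsink, retainer}
7. module@(0, 1) [-x clear] — {backplane, bezel, duct, fan, heatsink, module, retainer}
8. shield@(0, 2) [-x clear] — {backplane, bezel, duct, fan, heatsink, module, retainer, shield}

fan; duct; retainer; heatsink; bezel; backplane; module; shield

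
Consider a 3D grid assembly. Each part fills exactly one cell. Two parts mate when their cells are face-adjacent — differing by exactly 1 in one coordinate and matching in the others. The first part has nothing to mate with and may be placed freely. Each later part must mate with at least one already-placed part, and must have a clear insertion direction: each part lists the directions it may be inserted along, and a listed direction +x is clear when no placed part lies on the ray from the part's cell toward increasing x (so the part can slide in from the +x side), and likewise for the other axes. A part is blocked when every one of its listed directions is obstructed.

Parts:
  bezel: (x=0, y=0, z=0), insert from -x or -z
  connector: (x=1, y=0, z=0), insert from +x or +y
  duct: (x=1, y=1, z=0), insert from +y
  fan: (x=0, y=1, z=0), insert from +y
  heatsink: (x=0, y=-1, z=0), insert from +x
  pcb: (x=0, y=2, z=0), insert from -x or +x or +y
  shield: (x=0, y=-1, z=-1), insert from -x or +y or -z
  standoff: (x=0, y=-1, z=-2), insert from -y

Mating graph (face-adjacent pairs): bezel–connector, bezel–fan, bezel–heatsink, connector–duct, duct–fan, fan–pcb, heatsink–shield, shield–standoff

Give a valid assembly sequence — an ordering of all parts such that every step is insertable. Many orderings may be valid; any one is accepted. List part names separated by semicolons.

1. heatsink@(0, -1, 0) [+x clear] — {heatsink}
2. bezel@(0, 0, 0) [-x clear] — {bezel, heatsink}
3. connector@(1, 0, 0) [+x clear] — {bezel, connector, heatsink}
4. duct@(1, 1, 0) [+y clear] — {bezel, connector, duct, heatsink}
5. shield@(0, -1, -1) [-x clear] — {bezel, connector, duct, heatsink, shield}
6. standoff@(0, -1, -2) [-y clear] — {bezel, connector, duct, heatsink, shield, standoff}
7. fan@(0, 1, 0) [+y clear] — {bezel, connector, duct, fan, heatsink, shield, standoff}
8. pcb@(0, 2, 0) [-x clear] — {bezel, connector, duct, fan, heatsink, pcb, shield, standoff}

heatsink; bezel; connector; duct; shield; standoff; fan; pcb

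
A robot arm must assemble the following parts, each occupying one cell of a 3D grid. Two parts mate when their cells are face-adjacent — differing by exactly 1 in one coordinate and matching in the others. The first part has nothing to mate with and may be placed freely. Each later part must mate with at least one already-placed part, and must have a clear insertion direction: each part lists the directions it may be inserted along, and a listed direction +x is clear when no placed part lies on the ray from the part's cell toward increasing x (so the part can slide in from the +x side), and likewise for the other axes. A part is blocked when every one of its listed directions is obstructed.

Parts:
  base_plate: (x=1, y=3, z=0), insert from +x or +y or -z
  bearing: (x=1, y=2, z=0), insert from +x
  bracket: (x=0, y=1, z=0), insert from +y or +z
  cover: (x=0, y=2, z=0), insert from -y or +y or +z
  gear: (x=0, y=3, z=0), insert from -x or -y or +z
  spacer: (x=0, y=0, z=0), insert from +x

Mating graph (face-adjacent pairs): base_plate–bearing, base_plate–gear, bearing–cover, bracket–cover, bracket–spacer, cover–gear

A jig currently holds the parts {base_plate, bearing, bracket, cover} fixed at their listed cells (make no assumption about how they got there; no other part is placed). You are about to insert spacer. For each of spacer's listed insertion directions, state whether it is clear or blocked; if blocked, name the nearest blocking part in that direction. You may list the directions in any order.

+x: clear

+x: ray from spacer(0, 0, 0) has no placed part ⇒ clear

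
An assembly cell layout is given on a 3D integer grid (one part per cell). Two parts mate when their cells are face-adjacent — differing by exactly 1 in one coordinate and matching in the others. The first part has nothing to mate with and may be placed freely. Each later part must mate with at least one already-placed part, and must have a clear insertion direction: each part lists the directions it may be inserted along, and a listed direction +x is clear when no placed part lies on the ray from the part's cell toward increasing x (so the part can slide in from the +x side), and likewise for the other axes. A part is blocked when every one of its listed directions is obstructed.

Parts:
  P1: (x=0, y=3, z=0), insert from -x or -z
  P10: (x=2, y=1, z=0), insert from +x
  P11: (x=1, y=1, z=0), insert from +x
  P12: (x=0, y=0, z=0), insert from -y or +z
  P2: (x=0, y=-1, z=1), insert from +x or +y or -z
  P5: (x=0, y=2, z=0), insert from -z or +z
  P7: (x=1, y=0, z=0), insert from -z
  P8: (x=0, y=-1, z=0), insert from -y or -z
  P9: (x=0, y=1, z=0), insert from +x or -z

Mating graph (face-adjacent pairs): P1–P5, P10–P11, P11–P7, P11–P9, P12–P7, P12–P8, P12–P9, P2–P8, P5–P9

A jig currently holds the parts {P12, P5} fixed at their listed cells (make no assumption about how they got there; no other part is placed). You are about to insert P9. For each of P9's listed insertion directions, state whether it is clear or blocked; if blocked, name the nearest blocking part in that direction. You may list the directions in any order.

+x: ray from P9(0, 1, 0) has no placed part ⇒ clear
-z: ray from P9(0, 1, 0) has no placed part ⇒ clear

+x: clear; -z: clear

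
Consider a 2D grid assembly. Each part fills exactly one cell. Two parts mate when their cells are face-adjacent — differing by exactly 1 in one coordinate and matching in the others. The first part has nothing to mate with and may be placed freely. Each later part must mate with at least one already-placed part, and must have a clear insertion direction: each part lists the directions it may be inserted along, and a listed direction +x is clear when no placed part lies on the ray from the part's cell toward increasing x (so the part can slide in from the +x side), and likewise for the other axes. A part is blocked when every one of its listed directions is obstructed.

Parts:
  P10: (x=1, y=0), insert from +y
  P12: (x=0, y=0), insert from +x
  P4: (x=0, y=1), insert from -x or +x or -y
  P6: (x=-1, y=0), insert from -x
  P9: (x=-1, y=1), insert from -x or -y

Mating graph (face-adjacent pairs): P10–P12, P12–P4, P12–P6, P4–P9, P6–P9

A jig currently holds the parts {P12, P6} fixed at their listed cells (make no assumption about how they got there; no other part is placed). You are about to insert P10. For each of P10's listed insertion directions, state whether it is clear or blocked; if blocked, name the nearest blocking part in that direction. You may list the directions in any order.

+y: clear

+y: ray from P10(1, 0) has no placed part ⇒ clear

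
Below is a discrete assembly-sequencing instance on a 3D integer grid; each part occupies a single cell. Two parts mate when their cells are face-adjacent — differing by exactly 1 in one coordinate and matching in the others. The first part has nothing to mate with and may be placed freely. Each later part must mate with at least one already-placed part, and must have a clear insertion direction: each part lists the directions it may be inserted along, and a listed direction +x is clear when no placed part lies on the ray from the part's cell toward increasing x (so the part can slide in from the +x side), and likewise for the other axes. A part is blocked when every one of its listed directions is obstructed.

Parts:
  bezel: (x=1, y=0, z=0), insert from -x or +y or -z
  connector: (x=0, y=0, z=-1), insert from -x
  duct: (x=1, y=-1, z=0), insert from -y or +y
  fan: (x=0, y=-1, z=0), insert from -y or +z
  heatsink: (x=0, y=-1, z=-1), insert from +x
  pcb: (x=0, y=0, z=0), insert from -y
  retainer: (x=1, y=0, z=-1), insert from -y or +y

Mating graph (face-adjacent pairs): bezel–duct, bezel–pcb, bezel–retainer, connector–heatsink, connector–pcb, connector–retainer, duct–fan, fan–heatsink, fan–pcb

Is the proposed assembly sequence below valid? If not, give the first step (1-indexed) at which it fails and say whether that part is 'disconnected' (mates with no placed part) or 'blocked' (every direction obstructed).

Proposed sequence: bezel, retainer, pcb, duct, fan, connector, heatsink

Valid

1. bezel@(1, 0, 0) [-x clear] — {bezel}
2. retainer@(1, 0, -1) [-y clear] — {bezel, retainer}
3. pcb@(0, 0, 0) [-y clear] — {bezel, pcb, retainer}
4. duct@(1, -1, 0) [-y clear] — {bezel, duct, pcb, retainer}
5. fan@(0, -1, 0) [-y clear] — {bezel, duct, fan, pcb, retainer}
6. connector@(0, 0, -1) [-x clear] — {bezel, connector, duct, fan, pcb, retainer}
7. heatsink@(0, -1, -1) [+x clear] — {bezel, connector, duct, fan, heatsink, pcb, retainer}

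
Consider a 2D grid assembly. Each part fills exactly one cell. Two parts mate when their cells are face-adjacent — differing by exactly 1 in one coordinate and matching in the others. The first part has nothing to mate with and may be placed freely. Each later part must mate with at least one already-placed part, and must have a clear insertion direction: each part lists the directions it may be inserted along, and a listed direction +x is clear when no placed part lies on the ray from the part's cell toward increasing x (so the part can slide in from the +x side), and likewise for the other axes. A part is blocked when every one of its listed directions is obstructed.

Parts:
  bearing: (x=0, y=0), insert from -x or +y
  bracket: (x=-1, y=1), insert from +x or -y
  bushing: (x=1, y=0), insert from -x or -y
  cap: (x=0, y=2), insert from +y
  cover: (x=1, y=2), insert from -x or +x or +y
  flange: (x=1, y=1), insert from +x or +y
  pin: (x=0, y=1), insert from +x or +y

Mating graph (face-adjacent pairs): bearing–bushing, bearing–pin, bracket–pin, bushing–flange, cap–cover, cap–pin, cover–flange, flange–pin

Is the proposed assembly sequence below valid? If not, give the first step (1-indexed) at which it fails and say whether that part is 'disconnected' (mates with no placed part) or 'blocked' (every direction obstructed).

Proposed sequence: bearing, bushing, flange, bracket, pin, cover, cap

1. bearing@(0, 0) [-x clear] — {bearing}
2. bushing@(1, 0) [-y clear] — {bearing, bushing}
3. flange@(1, 1) [+x clear] — {bearing, bushing, flange}
4. bracket@(-1, 1) — no placed neighbour ⇒ disconnected

Invalid at step 4 (disconnected)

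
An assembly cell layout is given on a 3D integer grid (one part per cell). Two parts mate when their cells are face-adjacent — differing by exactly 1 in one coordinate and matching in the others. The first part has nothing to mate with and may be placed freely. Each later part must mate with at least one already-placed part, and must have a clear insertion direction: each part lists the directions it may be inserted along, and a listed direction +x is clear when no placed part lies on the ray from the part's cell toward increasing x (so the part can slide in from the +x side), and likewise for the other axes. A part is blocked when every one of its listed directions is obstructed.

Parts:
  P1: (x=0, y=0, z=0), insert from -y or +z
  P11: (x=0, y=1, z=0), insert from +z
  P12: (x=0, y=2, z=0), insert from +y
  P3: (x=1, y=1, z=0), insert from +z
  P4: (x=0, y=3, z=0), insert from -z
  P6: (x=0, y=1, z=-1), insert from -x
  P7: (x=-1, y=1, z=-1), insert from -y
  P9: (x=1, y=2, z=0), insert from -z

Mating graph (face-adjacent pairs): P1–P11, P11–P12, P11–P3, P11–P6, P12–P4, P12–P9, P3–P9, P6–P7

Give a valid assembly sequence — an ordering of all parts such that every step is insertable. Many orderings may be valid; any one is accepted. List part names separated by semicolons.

1. P11@(0, 1, 0) [+z clear] — {P11}
2. P1@(0, 0, 0) [-y clear] — {P1, P11}
3. P6@(0, 1, -1) [-x clear] — {P1, P11, P6}
4. P7@(-1, 1, -1) [-y clear] — {P1, P11, P6, P7}
5. P3@(1, 1, 0) [+z clear] — {P1, P11, P3, P6, P7}
6. P9@(1, 2, 0) [-z clear] — {P1, P11, P3, P6, P7, P9}
7. P12@(0, 2, 0) [+y clear] — {P1, P11, P12, P3, P6, P7, P9}
8. P4@(0, 3, 0) [-z clear] — {P1, P11, P12, P3, P4, P6, P7, P9}

P11; P1; P6; P7; P3; P9; P12; P4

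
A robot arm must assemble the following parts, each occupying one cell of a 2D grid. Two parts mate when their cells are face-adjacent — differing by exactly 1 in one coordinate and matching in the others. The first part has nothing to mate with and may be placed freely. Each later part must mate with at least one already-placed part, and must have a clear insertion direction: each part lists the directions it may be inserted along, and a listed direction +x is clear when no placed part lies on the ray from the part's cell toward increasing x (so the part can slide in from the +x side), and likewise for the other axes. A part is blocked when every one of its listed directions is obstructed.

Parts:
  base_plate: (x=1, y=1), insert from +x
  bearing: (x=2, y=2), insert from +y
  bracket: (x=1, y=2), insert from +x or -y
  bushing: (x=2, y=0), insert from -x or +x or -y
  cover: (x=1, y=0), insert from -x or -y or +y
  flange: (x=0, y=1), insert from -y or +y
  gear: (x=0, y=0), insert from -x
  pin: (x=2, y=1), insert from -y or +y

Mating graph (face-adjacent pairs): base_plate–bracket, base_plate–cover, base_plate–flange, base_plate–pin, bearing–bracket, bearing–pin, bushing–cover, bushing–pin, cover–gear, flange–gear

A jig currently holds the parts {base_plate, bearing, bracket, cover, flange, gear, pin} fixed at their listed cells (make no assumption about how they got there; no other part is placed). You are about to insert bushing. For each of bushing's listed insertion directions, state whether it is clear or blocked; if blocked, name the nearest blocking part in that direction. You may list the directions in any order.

+x: clear; -x: blocked by cover; -y: clear

-x: nearest on ray is cover@(1, 0) ⇒ blocked
+x: ray from bushing(2, 0) has no placed part ⇒ clear
-y: ray from bushing(2, 0) has no placed part ⇒ clear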